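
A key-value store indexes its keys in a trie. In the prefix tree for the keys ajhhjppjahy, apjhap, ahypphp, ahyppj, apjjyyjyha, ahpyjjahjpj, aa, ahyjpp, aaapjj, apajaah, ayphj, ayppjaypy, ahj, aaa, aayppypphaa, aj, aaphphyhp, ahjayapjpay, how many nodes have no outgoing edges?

A leaf is a node with no children — equivalently, the end of a word that is not a proper prefix of any other stored word.
Those words: "aaapjj", "aaphphyhp", "aayppypphaa", "ahjayapjpay", "ahpyjjahjpj", "ahyjpp", "ahypphp", "ahyppj", "ajhhjppjahy", "apajaah", "apjhap", "apjjyyjyha", "ayphj", "ayppjaypy"
Leaf count: 14

14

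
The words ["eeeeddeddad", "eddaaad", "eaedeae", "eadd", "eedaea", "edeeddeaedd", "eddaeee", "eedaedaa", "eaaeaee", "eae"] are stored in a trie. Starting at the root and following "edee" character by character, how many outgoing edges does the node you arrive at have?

1

Walk "edee" from the root, arriving at one node.
Distinct next characters after "edee": d.
That node has 1 child edge.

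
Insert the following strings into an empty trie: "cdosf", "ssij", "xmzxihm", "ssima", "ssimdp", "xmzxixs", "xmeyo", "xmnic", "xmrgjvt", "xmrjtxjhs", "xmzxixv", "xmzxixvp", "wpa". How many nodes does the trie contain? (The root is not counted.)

Insert word by word; a character creates a node only if that edge doesn't already exist:
  "cdosf" → 5 new (c, d, o, s, f)
  "ssij" → 4 new (s, s, i, j)
  "xmzxihm" → 7 new (x, m, z, x, i, h, m)
  "ssima" → prefix "ssi" already present; 2 new (m, a)
  "ssimdp" → prefix "ssim" already present; 2 new (d, p)
  "xmzxixs" → prefix "xmzxi" already present; 2 new (x, s)
  "xmeyo" → prefix "xm" already present; 3 new (e, y, o)
  "xmnic" → prefix "xm" already present; 3 new (n, i, c)
  "xmrgjvt" → prefix "xm" already present; 5 new (r, g, j, v, t)
  "xmrjtxjhs" → prefix "xmr" already present; 6 new (j, t, x, j, h, s)
  "xmzxixv" → prefix "xmzxix" already present; 1 new (v)
  "xmzxixvp" → prefix "xmzxixv" already present; 1 new (p)
  "wpa" → 3 new (w, p, a)
Total nodes = 5 + 4 + 7 + 2 + 2 + 2 + 3 + 3 + 5 + 6 + 1 + 1 + 3 = 44

44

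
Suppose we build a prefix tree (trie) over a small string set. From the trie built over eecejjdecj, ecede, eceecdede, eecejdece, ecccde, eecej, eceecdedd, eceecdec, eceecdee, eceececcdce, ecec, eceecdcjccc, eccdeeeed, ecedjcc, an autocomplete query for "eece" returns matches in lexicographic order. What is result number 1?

Words with prefix "eece", in lexicographic order: "eecej", "eecejdece", "eecejjdecj"
The 1st is eecej.

eecej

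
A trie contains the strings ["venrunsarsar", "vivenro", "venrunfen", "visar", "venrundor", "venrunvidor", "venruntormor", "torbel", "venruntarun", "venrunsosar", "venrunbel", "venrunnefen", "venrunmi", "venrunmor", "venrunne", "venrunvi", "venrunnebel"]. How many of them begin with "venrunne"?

Filter for entries beginning with "venrunne":
Words under "venrunne": venrunne, venrunnebel, venrunnefen
Count: 3

3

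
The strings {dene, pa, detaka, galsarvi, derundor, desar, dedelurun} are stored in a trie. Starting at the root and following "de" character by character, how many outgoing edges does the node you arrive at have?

Follow the path "de" to its node, then look at its outgoing edges.
Characters that immediately follow "de" among the stored strings: {d, n, r, s, t}.
That node has 5 child edges.

5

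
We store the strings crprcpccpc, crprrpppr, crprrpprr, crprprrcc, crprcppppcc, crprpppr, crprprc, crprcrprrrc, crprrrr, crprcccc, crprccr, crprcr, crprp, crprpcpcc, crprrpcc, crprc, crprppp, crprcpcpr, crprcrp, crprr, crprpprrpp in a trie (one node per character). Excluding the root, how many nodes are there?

Insert word by word; a character creates a node only if that edge doesn't already exist:
  "crprcpccpc" → 10 new (c, r, p, r, c, p, c, c, p, c)
  "crprrpppr" → prefix "crpr" already present; 5 new (r, p, p, p, r)
  "crprrpprr" → prefix "crprrpp" already present; 2 new (r, r)
  "crprprrcc" → prefix "crpr" already present; 5 new (p, r, r, c, c)
  "crprcppppcc" → prefix "crprcp" already present; 5 new (p, p, p, c, c)
  "crprpppr" → prefix "crprp" already present; 3 new (p, p, r)
  "crprprc" → prefix "crprpr" already present; 1 new (c)
  "crprcrprrrc" → prefix "crprc" already present; 6 new (r, p, r, r, r, c)
  "crprrrr" → prefix "crprr" already present; 2 new (r, r)
  "crprcccc" → prefix "crprc" already present; 3 new (c, c, c)
  "crprccr" → prefix "crprcc" already present; 1 new (r)
  "crprcr" → prefix "crprcr" already present; 0 new (none)
  "crprp" → prefix "crprp" already present; 0 new (none)
  "crprpcpcc" → prefix "crprp" already present; 4 new (c, p, c, c)
  "crprrpcc" → prefix "crprrp" already present; 2 new (c, c)
  "crprc" → prefix "crprc" already present; 0 new (none)
  "crprppp" → prefix "crprppp" already present; 0 new (none)
  "crprcpcpr" → prefix "crprcpc" already present; 2 new (p, r)
  "crprcrp" → prefix "crprcrp" already present; 0 new (none)
  "crprr" → prefix "crprr" already present; 0 new (none)
  "crprpprrpp" → prefix "crprpp" already present; 4 new (r, r, p, p)
Total nodes = 10 + 5 + 2 + 5 + 5 + 3 + 1 + 6 + 2 + 3 + 1 + 0 + 0 + 4 + 2 + 0 + 0 + 2 + 0 + 0 + 4 = 55

55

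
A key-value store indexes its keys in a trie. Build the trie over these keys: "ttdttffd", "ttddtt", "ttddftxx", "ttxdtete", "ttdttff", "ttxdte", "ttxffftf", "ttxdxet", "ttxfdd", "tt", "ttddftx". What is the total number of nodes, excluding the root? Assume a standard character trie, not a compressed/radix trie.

Count nodes per top-level branch (shared prefixes stored once):
  't'-branch (tt, ttddftx, ttddftxx, ttddtt, ttdttff, ttdttffd, ttxdte, ttxdtete, ttxdxet, ttxfdd, ttxffftf): 31 nodes
Sum: 31

31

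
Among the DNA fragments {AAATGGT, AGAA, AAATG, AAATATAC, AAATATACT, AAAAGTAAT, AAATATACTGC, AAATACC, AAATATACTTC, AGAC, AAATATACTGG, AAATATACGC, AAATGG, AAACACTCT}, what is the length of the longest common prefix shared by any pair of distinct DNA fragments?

Equivalently: take the maximum, over all pairs, of their longest common prefix length.
"AAATATACTGC" and "AAATATACTGG" agree on "AAATATACTG" (10 characters) before diverging; nothing deeper is shared.
Longest shared-prefix length: 10

10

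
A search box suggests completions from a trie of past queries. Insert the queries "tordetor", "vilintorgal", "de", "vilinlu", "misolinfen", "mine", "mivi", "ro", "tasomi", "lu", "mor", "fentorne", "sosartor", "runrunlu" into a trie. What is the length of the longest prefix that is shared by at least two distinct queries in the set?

5

The deepest shared node is where two words last agree before diverging.
"vilinlu" and "vilintorgal" agree on "vilin" (5 characters) before diverging; nothing deeper is shared.
Longest shared-prefix length: 5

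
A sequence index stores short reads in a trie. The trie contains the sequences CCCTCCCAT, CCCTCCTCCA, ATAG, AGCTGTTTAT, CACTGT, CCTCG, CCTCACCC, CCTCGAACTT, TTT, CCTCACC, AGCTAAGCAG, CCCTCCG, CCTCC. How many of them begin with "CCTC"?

Walk to "CCTC"; the words in its subtree are exactly those with that prefix.
Words under "CCTC": CCTCACC, CCTCACCC, CCTCC, CCTCG, CCTCGAACTT
Count: 5

5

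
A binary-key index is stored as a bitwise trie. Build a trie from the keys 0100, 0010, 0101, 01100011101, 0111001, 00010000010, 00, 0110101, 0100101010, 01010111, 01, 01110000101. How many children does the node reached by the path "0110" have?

2

Follow the path "0110" to its node, then look at its outgoing edges.
Characters that immediately follow "0110" among the stored strings: {0, 1}.
That node has 2 child edges.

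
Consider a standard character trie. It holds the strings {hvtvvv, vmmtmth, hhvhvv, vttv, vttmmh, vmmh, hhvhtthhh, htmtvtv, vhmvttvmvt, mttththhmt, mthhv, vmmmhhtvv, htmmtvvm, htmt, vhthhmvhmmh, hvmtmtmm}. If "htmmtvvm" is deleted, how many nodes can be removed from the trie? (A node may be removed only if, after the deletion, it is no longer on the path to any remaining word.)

5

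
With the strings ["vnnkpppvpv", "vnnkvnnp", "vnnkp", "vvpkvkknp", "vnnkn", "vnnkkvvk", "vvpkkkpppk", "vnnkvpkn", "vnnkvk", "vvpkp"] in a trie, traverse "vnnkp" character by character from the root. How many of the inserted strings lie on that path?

1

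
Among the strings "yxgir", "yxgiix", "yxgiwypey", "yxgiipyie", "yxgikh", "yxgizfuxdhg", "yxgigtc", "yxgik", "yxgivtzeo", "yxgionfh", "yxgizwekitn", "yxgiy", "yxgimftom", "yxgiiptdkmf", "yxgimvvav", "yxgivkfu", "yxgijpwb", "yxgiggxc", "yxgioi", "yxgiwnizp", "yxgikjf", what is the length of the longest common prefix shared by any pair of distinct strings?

Look for the deepest trie node that still has at least two words in its subtree.
e.g. "yxgiiptdkmf" and "yxgiipyie" share the prefix "yxgiip" of length 6; no pair shares a longer one.
Longest shared-prefix length: 6

6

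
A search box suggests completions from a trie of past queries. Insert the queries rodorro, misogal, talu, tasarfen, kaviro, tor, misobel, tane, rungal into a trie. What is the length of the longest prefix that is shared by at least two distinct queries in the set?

4

Equivalently: take the maximum, over all pairs, of their longest common prefix length.
e.g. "misobel" and "misogal" share the prefix "miso" of length 4; no pair shares a longer one.
Longest shared-prefix length: 4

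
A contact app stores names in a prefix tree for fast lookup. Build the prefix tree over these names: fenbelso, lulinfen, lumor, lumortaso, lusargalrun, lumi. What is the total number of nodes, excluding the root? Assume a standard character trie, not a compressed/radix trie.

33

Count nodes per top-level branch (shared prefixes stored once):
  'f'-branch (fenbelso): 8 nodes
  'l'-branch (lulinfen, lumi, lumor, lumortaso, lusargalrun): 25 nodes
Sum: 33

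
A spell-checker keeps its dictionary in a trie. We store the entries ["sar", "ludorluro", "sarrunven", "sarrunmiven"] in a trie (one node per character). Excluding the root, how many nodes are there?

23

Trace insertions, counting only characters that open a new branch:
  "sar" → 3 new (s, a, r)
  "ludorluro" → 9 new (l, u, d, o, r, l, u, r, o)
  "sarrunven" → prefix "sar" already present; 6 new (r, u, n, v, e, n)
  "sarrunmiven" → prefix "sarrun" already present; 5 new (m, i, v, e, n)
Total nodes = 3 + 9 + 6 + 5 = 23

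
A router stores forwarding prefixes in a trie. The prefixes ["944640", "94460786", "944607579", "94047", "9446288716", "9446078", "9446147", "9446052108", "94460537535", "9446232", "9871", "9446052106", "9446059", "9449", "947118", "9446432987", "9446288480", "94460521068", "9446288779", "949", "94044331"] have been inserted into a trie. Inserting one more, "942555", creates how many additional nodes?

The longest prefix of "942555" already in the trie is "94" (length 2).
New nodes needed: |"942555"| − 2 = 6 − 2 = 4.

4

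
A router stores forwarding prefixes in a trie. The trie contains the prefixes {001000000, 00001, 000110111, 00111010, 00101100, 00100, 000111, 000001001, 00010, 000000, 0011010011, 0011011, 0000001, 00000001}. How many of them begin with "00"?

14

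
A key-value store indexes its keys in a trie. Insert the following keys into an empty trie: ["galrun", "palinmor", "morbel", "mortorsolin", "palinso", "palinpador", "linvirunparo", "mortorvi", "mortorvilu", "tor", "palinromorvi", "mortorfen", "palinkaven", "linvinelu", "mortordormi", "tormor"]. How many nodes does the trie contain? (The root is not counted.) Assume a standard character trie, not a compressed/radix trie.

81

Trace insertions, counting only characters that open a new branch:
  "galrun" → 6 new (g, a, l, r, u, n)
  "palinmor" → 8 new (p, a, l, i, n, m, o, r)
  "morbel" → 6 new (m, o, r, b, e, l)
  "mortorsolin" → prefix "mor" already present; 8 new (t, o, r, s, o, l, i, n)
  "palinso" → prefix "palin" already present; 2 new (s, o)
  "palinpador" → prefix "palin" already present; 5 new (p, a, d, o, r)
  "linvirunparo" → 12 new (l, i, n, v, i, r, u, n, p, a, r, o)
  "mortorvi" → prefix "mortor" already present; 2 new (v, i)
  "mortorvilu" → prefix "mortorvi" already present; 2 new (l, u)
  "tor" → 3 new (t, o, r)
  "palinromorvi" → prefix "palin" already present; 7 new (r, o, m, o, r, v, i)
  "mortorfen" → prefix "mortor" already present; 3 new (f, e, n)
  "palinkaven" → prefix "palin" already present; 5 new (k, a, v, e, n)
  "linvinelu" → prefix "linvi" already present; 4 new (n, e, l, u)
  "mortordormi" → prefix "mortor" already present; 5 new (d, o, r, m, i)
  "tormor" → prefix "tor" already present; 3 new (m, o, r)
Total nodes = 6 + 8 + 6 + 8 + 2 + 5 + 12 + 2 + 2 + 3 + 7 + 3 + 5 + 4 + 5 + 3 = 81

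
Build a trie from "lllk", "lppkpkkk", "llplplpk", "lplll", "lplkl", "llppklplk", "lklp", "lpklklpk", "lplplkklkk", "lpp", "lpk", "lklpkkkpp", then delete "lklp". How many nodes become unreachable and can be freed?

0

After clearing the end-marker at "lklp", prune upward until reaching a node still needed by another word.
Every node on "lklp" is still needed (e.g. by "lklpkkkpp"), so nothing is freed.
Nodes removed: 0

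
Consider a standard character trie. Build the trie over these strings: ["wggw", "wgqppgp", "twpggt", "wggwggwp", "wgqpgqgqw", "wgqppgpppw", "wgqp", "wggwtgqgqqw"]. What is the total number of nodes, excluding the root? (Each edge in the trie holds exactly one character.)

34

Trie structure (* marks end of a word):
(root)
├─ t
│  └─ w
│     └─ p
│        └─ g
│           └─ g
│              └─ t *
└─ w
   └─ g
      ├─ g
      │  └─ w *
      │     ├─ g
      │     │  └─ g
      │     │     └─ w
      │     │        └─ p *
      │     └─ t
      │        └─ g
      │           └─ q
      │              └─ g
      │                 └─ q
      │                    └─ q
      │                       └─ w *
      └─ q
         └─ p *
            ├─ g
            │  └─ q
            │     └─ g
            │        └─ q
            │           └─ w *
            └─ p
               └─ g
                  └─ p *
                     └─ p
                        └─ p
                           └─ w *
Counting every labelled node above: 34.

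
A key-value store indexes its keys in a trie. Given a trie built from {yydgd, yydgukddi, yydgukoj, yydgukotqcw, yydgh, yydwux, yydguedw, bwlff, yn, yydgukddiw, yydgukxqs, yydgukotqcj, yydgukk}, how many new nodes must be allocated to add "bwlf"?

0

Every character of "bwlf" already lies on an existing path (it is a prefix of some stored word).
No new nodes are needed: 0.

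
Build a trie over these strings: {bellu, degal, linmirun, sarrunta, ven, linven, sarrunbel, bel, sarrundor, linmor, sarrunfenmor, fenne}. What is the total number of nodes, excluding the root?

51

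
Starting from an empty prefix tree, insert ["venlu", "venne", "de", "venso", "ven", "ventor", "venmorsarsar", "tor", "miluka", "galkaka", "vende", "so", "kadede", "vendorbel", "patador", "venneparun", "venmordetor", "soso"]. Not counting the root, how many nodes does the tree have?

73

For each word, the new-node count is its length minus the longest prefix already in the trie:
  "venlu" → 5 new (v, e, n, l, u)
  "venne" → prefix "ven" already present; 2 new (n, e)
  "de" → 2 new (d, e)
  "venso" → prefix "ven" already present; 2 new (s, o)
  "ven" → prefix "ven" already present; 0 new (none)
  "ventor" → prefix "ven" already present; 3 new (t, o, r)
  "venmorsarsar" → prefix "ven" already present; 9 new (m, o, r, s, a, r, s, a, r)
  "tor" → 3 new (t, o, r)
  "miluka" → 6 new (m, i, l, u, k, a)
  "galkaka" → 7 new (g, a, l, k, a, k, a)
  "vende" → prefix "ven" already present; 2 new (d, e)
  "so" → 2 new (s, o)
  "kadede" → 6 new (k, a, d, e, d, e)
  "vendorbel" → prefix "vend" already present; 5 new (o, r, b, e, l)
  "patador" → 7 new (p, a, t, a, d, o, r)
  "venneparun" → prefix "venne" already present; 5 new (p, a, r, u, n)
  "venmordetor" → prefix "venmor" already present; 5 new (d, e, t, o, r)
  "soso" → prefix "so" already present; 2 new (s, o)
Total nodes = 5 + 2 + 2 + 2 + 0 + 3 + 9 + 3 + 6 + 7 + 2 + 2 + 6 + 5 + 7 + 5 + 5 + 2 = 73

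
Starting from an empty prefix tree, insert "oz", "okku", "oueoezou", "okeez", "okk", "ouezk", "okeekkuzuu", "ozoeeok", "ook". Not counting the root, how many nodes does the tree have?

Trace insertions, counting only characters that open a new branch:
  "oz" → 2 new (o, z)
  "okku" → prefix "o" already present; 3 new (k, k, u)
  "oueoezou" → prefix "o" already present; 7 new (u, e, o, e, z, o, u)
  "okeez" → prefix "ok" already present; 3 new (e, e, z)
  "okk" → prefix "okk" already present; 0 new (none)
  "ouezk" → prefix "oue" already present; 2 new (z, k)
  "okeekkuzuu" → prefix "okee" already present; 6 new (k, k, u, z, u, u)
  "ozoeeok" → prefix "oz" already present; 5 new (o, e, e, o, k)
  "ook" → prefix "o" already present; 2 new (o, k)
Total nodes = 2 + 3 + 7 + 3 + 0 + 2 + 6 + 5 + 2 = 30

30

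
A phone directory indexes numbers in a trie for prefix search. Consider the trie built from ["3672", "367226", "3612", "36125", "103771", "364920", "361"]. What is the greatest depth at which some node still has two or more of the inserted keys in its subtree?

Equivalently: take the maximum, over all pairs, of their longest common prefix length.
e.g. "3612" and "36125" share the prefix "3612" of length 4; no pair shares a longer one.
Longest shared-prefix length: 4

4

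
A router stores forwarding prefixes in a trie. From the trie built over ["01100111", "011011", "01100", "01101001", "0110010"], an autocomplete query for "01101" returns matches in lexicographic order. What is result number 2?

Words with prefix "01101", in lexicographic order: "01101001", "011011"
The 2nd is 011011.

011011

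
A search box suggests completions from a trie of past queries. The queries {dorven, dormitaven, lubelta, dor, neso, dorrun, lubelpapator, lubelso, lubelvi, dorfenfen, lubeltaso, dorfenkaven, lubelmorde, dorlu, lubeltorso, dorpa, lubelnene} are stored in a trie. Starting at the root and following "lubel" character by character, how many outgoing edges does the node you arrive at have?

The children of the "lubel" node are the distinct next characters among strings starting with "lubel".
Characters that immediately follow "lubel" among the stored strings: {m, n, p, s, t, v}.
That node has 6 child edges.

6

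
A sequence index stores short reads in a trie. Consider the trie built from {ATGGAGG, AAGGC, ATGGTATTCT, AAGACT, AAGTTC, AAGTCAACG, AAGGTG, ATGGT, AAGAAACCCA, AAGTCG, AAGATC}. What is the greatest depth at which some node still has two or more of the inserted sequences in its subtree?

The deepest shared node is where two words last agree before diverging.
"AAGTCAACG" and "AAGTCG" agree on "AAGTC" (5 characters) before diverging; nothing deeper is shared.
Longest shared-prefix length: 5

5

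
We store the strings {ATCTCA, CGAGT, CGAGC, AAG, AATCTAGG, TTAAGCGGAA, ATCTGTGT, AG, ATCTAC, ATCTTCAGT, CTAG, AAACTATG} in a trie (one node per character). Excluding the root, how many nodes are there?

51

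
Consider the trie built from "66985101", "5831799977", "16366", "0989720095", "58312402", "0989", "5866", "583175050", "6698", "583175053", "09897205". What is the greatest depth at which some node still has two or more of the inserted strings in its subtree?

Look for the deepest trie node that still has at least two words in its subtree.
e.g. "583175050" and "583175053" share the prefix "58317505" of length 8; no pair shares a longer one.
Longest shared-prefix length: 8

8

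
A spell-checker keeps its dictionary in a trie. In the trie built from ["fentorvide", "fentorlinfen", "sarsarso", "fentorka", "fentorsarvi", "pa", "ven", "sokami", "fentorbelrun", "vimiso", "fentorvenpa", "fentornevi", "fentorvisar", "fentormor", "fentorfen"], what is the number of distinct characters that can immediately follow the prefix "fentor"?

8

Follow the path "fentor" to its node, then look at its outgoing edges.
Characters that immediately follow "fentor" among the stored strings: {b, f, k, l, m, n, s, v}.
That node has 8 child edges.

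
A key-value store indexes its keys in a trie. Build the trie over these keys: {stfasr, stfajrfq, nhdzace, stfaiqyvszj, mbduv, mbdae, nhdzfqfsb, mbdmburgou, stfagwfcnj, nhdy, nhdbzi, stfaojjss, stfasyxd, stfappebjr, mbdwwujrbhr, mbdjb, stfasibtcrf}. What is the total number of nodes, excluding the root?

For each word, the new-node count is its length minus the longest prefix already in the trie:
  "stfasr" → 6 new (s, t, f, a, s, r)
  "stfajrfq" → prefix "stfa" already present; 4 new (j, r, f, q)
  "nhdzace" → 7 new (n, h, d, z, a, c, e)
  "stfaiqyvszj" → prefix "stfa" already present; 7 new (i, q, y, v, s, z, j)
  "mbduv" → 5 new (m, b, d, u, v)
  "mbdae" → prefix "mbd" already present; 2 new (a, e)
  "nhdzfqfsb" → prefix "nhdz" already present; 5 new (f, q, f, s, b)
  "mbdmburgou" → prefix "mbd" already present; 7 new (m, b, u, r, g, o, u)
  "stfagwfcnj" → prefix "stfa" already present; 6 new (g, w, f, c, n, j)
  "nhdy" → prefix "nhd" already present; 1 new (y)
  "nhdbzi" → prefix "nhd" already present; 3 new (b, z, i)
  "stfaojjss" → prefix "stfa" already present; 5 new (o, j, j, s, s)
  "stfasyxd" → prefix "stfas" already present; 3 new (y, x, d)
  "stfappebjr" → prefix "stfa" already present; 6 new (p, p, e, b, j, r)
  "mbdwwujrbhr" → prefix "mbd" already present; 8 new (w, w, u, j, r, b, h, r)
  "mbdjb" → prefix "mbd" already present; 2 new (j, b)
  "stfasibtcrf" → prefix "stfas" already present; 6 new (i, b, t, c, r, f)
Total nodes = 6 + 4 + 7 + 7 + 5 + 2 + 5 + 7 + 6 + 1 + 3 + 5 + 3 + 6 + 8 + 2 + 6 = 83

83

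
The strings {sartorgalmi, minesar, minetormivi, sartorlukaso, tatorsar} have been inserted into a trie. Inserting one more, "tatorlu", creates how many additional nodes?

2

The longest prefix of "tatorlu" already in the trie is "tator" (length 5).
So 7 − 5 = 2 new nodes.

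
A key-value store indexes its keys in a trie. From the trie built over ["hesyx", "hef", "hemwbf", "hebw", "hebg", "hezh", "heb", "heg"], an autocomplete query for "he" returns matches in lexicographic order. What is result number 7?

DFS of the "he" subtree visits, in order: "heb", "hebg", "hebw", "hef", "heg", "hemwbf", "hesyx", "hezh"
Position 7: hesyx

hesyx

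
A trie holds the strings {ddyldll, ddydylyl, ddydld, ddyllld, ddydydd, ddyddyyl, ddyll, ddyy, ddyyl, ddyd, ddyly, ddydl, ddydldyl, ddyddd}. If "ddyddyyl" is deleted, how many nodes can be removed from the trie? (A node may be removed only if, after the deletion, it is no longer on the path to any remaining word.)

Walk "ddyddyyl" from the leaf back toward the root, removing each node that no remaining word uses.
The suffix "yyl" (3 nodes) is used only by "ddyddyyl"; the node for "ddydd" still has the child "d", so pruning stops there.
Nodes removed: 3

3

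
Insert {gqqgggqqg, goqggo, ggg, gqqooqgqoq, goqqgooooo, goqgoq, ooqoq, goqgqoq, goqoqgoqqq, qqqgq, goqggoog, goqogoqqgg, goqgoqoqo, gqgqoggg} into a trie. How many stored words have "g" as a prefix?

12

Traverse to the node for "g", then collect every word in that subtree.
Matches: "ggg", "goqggo", "goqggoog", "goqgoq", "goqgoqoqo", "goqgqoq", "goqogoqqgg", "goqoqgoqqq", "goqqgooooo", "gqgqoggg", "gqqgggqqg", "gqqooqgqoq"
Count: 12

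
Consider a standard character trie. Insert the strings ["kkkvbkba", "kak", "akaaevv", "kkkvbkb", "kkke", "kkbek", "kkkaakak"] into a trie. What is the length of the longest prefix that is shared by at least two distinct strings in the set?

Look for the deepest trie node that still has at least two words in its subtree.
e.g. "kkkvbkb" and "kkkvbkba" share the prefix "kkkvbkb" of length 7; no pair shares a longer one.
Longest shared-prefix length: 7

7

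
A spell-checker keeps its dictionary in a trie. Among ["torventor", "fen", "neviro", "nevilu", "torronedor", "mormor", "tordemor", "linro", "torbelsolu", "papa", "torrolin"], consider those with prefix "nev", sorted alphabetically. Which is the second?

neviro

DFS of the "nev" subtree visits, in order: "nevilu", "neviro"
Position 2: neviro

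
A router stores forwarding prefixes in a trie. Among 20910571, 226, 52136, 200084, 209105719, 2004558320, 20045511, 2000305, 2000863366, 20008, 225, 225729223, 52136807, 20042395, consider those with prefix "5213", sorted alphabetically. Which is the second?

52136807

Words with prefix "5213", in lexicographic order: "52136", "52136807"
Position 2: 52136807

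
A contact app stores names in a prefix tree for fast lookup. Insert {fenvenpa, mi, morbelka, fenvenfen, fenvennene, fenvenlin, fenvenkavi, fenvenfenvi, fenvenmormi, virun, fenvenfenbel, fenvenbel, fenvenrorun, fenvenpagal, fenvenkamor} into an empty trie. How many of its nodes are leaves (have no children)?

A leaf is a node with no children — equivalently, the end of a word that is not a proper prefix of any other stored word.
Those words: "fenvenbel", "fenvenfenbel", "fenvenfenvi", "fenvenkamor", "fenvenkavi", "fenvenlin", "fenvenmormi", "fenvennene", "fenvenpagal", "fenvenrorun", "mi", "morbelka", "virun"
Leaf count: 13

13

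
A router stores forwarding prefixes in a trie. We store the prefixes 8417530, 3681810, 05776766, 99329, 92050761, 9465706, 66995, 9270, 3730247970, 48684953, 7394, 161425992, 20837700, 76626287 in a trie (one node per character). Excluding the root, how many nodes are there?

92

Insert word by word; a character creates a node only if that edge doesn't already exist:
  "8417530" → 7 new (8, 4, 1, 7, 5, 3, 0)
  "3681810" → 7 new (3, 6, 8, 1, 8, 1, 0)
  "05776766" → 8 new (0, 5, 7, 7, 6, 7, 6, 6)
  "99329" → 5 new (9, 9, 3, 2, 9)
  "92050761" → prefix "9" already present; 7 new (2, 0, 5, 0, 7, 6, 1)
  "9465706" → prefix "9" already present; 6 new (4, 6, 5, 7, 0, 6)
  "66995" → 5 new (6, 6, 9, 9, 5)
  "9270" → prefix "92" already present; 2 new (7, 0)
  "3730247970" → prefix "3" already present; 9 new (7, 3, 0, 2, 4, 7, 9, 7, 0)
  "48684953" → 8 new (4, 8, 6, 8, 4, 9, 5, 3)
  "7394" → 4 new (7, 3, 9, 4)
  "161425992" → 9 new (1, 6, 1, 4, 2, 5, 9, 9, 2)
  "20837700" → 8 new (2, 0, 8, 3, 7, 7, 0, 0)
  "76626287" → prefix "7" already present; 7 new (6, 6, 2, 6, 2, 8, 7)
Total nodes = 7 + 7 + 8 + 5 + 7 + 6 + 5 + 2 + 9 + 8 + 4 + 9 + 8 + 7 = 92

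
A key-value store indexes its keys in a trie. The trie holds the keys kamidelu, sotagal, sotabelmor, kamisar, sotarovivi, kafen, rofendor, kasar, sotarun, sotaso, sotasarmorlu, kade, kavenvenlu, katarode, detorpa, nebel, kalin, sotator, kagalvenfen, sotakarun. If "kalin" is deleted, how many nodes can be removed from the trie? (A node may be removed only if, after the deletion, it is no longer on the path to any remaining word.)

A node on "kalin"'s path can go only if nothing else ends at it or branches off below it.
The suffix "lin" (3 nodes) is used only by "kalin"; the node for "ka" still has the child "m", so pruning stops there.
Nodes removed: 3

3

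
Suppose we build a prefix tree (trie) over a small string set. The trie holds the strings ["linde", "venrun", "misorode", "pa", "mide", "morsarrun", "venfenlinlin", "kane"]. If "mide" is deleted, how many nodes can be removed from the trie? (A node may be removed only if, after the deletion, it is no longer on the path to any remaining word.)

Walk "mide" from the leaf back toward the root, removing each node that no remaining word uses.
The suffix "de" (2 nodes) is used only by "mide"; the node for "mi" still has the child "s", so pruning stops there.
Nodes removed: 2

2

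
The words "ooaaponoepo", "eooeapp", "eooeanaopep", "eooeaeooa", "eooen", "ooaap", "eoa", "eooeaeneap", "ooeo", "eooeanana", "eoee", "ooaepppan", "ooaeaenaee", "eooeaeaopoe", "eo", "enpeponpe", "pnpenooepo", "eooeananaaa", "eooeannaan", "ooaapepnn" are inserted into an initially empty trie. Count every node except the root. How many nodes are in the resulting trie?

85

Insert word by word; a character creates a node only if that edge doesn't already exist:
  "ooaaponoepo" → 11 new (o, o, a, a, p, o, n, o, e, p, o)
  "eooeapp" → 7 new (e, o, o, e, a, p, p)
  "eooeanaopep" → prefix "eooea" already present; 6 new (n, a, o, p, e, p)
  "eooeaeooa" → prefix "eooea" already present; 4 new (e, o, o, a)
  "eooen" → prefix "eooe" already present; 1 new (n)
  "ooaap" → prefix "ooaap" already present; 0 new (none)
  "eoa" → prefix "eo" already present; 1 new (a)
  "eooeaeneap" → prefix "eooeae" already present; 4 new (n, e, a, p)
  "ooeo" → prefix "oo" already present; 2 new (e, o)
  "eooeanana" → prefix "eooeana" already present; 2 new (n, a)
  "eoee" → prefix "eo" already present; 2 new (e, e)
  "ooaepppan" → prefix "ooa" already present; 6 new (e, p, p, p, a, n)
  "ooaeaenaee" → prefix "ooae" already present; 6 new (a, e, n, a, e, e)
  "eooeaeaopoe" → prefix "eooeae" already present; 5 new (a, o, p, o, e)
  "eo" → prefix "eo" already present; 0 new (none)
  "enpeponpe" → prefix "e" already present; 8 new (n, p, e, p, o, n, p, e)
  "pnpenooepo" → 10 new (p, n, p, e, n, o, o, e, p, o)
  "eooeananaaa" → prefix "eooeanana" already present; 2 new (a, a)
  "eooeannaan" → prefix "eooean" already present; 4 new (n, a, a, n)
  "ooaapepnn" → prefix "ooaap" already present; 4 new (e, p, n, n)
Total nodes = 11 + 7 + 6 + 4 + 1 + 0 + 1 + 4 + 2 + 2 + 2 + 6 + 6 + 5 + 0 + 8 + 10 + 2 + 4 + 4 = 85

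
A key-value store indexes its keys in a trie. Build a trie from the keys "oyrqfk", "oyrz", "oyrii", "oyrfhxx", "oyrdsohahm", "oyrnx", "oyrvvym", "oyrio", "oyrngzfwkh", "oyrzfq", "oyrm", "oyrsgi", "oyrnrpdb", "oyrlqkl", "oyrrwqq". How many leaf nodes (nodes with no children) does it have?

Leaves are exactly the stored words that no other stored word extends.
Those words: "oyrdsohahm", "oyrfhxx", "oyrii", "oyrio", "oyrlqkl", "oyrm", "oyrngzfwkh", "oyrnrpdb", "oyrnx", "oyrqfk", "oyrrwqq", "oyrsgi", "oyrvvym", "oyrzfq"
Leaf count: 14

14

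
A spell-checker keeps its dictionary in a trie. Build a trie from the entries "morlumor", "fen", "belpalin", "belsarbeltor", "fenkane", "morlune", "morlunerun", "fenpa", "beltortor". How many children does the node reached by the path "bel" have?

3

Walk "bel" from the root, arriving at one node.
Characters that immediately follow "bel" among the stored strings: {p, s, t}.
That node has 3 child edges.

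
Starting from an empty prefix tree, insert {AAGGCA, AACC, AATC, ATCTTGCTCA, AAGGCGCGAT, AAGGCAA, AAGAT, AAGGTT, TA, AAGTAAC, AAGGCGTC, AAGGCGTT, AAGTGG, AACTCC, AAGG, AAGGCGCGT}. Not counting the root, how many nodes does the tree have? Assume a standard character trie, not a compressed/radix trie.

44

Count nodes per top-level branch (shared prefixes stored once):
  'A'-branch (AACC, AACTCC, AAGAT, AAGG, AAGGCA, AAGGCAA, AAGGCGCGAT, AAGGCGCGT, AAGGCGTC, AAGGCGTT, AAGGTT, AAGTAAC, AAGTGG, AATC, ATCTTGCTCA): 42 nodes
  'T'-branch (TA): 2 nodes
Sum: 44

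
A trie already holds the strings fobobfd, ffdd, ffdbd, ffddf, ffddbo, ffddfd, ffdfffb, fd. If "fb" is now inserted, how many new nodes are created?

1

The longest prefix of "fb" already in the trie is "f" (length 1).
Each of the 1 remaining characters creates one node.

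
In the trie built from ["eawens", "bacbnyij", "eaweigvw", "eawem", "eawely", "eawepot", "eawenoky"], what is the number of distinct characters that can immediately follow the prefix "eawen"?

2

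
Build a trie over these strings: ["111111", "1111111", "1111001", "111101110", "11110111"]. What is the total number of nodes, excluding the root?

Insert word by word; a character creates a node only if that edge doesn't already exist:
  "111111" → 6 new (1, 1, 1, 1, 1, 1)
  "1111111" → prefix "111111" already present; 1 new (1)
  "1111001" → prefix "1111" already present; 3 new (0, 0, 1)
  "111101110" → prefix "11110" already present; 4 new (1, 1, 1, 0)
  "11110111" → prefix "11110111" already present; 0 new (none)
Total nodes = 6 + 1 + 3 + 4 + 0 = 14

14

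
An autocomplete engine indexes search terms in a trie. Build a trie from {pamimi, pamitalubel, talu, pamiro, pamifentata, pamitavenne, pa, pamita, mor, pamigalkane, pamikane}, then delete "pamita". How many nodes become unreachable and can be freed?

0

Walk "pamita" from the leaf back toward the root, removing each node that no remaining word uses.
Every node on "pamita" is still needed (e.g. by "pamitalubel"), so nothing is freed.
Nodes removed: 0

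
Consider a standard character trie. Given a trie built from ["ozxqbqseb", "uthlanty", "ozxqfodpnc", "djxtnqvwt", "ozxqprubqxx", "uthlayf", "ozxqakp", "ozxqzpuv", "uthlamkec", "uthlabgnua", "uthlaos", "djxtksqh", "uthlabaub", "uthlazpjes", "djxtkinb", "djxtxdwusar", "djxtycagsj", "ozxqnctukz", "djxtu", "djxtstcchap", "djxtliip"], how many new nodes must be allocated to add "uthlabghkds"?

Walking "uthlabghkds" from the root, the first 7 characters ("uthlabg") follow existing edges; "h" is the first miss.
So 11 − 7 = 4 new nodes.

4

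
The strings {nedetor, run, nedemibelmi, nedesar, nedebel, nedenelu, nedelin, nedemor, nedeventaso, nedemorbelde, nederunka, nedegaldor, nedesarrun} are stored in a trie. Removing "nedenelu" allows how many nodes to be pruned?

After clearing the end-marker at "nedenelu", prune upward until reaching a node still needed by another word.
The suffix "nelu" (4 nodes) is used only by "nedenelu"; the node for "nede" still has the child "t", so pruning stops there.
Nodes removed: 4

4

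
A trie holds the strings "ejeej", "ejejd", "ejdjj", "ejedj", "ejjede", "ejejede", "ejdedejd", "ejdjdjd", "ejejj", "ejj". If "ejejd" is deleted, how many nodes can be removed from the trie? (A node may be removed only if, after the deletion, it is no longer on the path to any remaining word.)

Walk "ejejd" from the leaf back toward the root, removing each node that no remaining word uses.
The suffix "d" (1 node) is used only by "ejejd"; the node for "ejej" still has the child "e", so pruning stops there.
Nodes removed: 1

1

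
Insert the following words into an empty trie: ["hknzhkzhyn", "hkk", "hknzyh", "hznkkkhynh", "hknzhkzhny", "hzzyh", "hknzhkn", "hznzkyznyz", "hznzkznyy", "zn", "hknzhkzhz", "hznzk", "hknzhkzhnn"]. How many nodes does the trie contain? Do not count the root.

43

Trace insertions, counting only characters that open a new branch:
  "hknzhkzhyn" → 10 new (h, k, n, z, h, k, z, h, y, n)
  "hkk" → prefix "hk" already present; 1 new (k)
  "hknzyh" → prefix "hknz" already present; 2 new (y, h)
  "hznkkkhynh" → prefix "h" already present; 9 new (z, n, k, k, k, h, y, n, h)
  "hknzhkzhny" → prefix "hknzhkzh" already present; 2 new (n, y)
  "hzzyh" → prefix "hz" already present; 3 new (z, y, h)
  "hknzhkn" → prefix "hknzhk" already present; 1 new (n)
  "hznzkyznyz" → prefix "hzn" already present; 7 new (z, k, y, z, n, y, z)
  "hznzkznyy" → prefix "hznzk" already present; 4 new (z, n, y, y)
  "zn" → 2 new (z, n)
  "hknzhkzhz" → prefix "hknzhkzh" already present; 1 new (z)
  "hznzk" → prefix "hznzk" already present; 0 new (none)
  "hknzhkzhnn" → prefix "hknzhkzhn" already present; 1 new (n)
Total nodes = 10 + 1 + 2 + 9 + 2 + 3 + 1 + 7 + 4 + 2 + 1 + 0 + 1 = 43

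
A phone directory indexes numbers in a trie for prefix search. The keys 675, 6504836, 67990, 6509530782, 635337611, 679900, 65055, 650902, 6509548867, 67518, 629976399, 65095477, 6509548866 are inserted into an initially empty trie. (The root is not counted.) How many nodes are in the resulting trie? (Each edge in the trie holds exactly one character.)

50

Trace insertions, counting only characters that open a new branch:
  "675" → 3 new (6, 7, 5)
  "6504836" → prefix "6" already present; 6 new (5, 0, 4, 8, 3, 6)
  "67990" → prefix "67" already present; 3 new (9, 9, 0)
  "6509530782" → prefix "650" already present; 7 new (9, 5, 3, 0, 7, 8, 2)
  "635337611" → prefix "6" already present; 8 new (3, 5, 3, 3, 7, 6, 1, 1)
  "679900" → prefix "67990" already present; 1 new (0)
  "65055" → prefix "650" already present; 2 new (5, 5)
  "650902" → prefix "6509" already present; 2 new (0, 2)
  "6509548867" → prefix "65095" already present; 5 new (4, 8, 8, 6, 7)
  "67518" → prefix "675" already present; 2 new (1, 8)
  "629976399" → prefix "6" already present; 8 new (2, 9, 9, 7, 6, 3, 9, 9)
  "65095477" → prefix "650954" already present; 2 new (7, 7)
  "6509548866" → prefix "650954886" already present; 1 new (6)
Total nodes = 3 + 6 + 3 + 7 + 8 + 1 + 2 + 2 + 5 + 2 + 8 + 2 + 1 = 50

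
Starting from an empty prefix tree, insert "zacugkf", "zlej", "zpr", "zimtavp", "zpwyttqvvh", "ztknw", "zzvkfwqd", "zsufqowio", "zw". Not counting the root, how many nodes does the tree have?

46

Insert word by word; a character creates a node only if that edge doesn't already exist:
  "zacugkf" → 7 new (z, a, c, u, g, k, f)
  "zlej" → prefix "z" already present; 3 new (l, e, j)
  "zpr" → prefix "z" already present; 2 new (p, r)
  "zimtavp" → prefix "z" already present; 6 new (i, m, t, a, v, p)
  "zpwyttqvvh" → prefix "zp" already present; 8 new (w, y, t, t, q, v, v, h)
  "ztknw" → prefix "z" already present; 4 new (t, k, n, w)
  "zzvkfwqd" → prefix "z" already present; 7 new (z, v, k, f, w, q, d)
  "zsufqowio" → prefix "z" already present; 8 new (s, u, f, q, o, w, i, o)
  "zw" → prefix "z" already present; 1 new (w)
Total nodes = 7 + 3 + 2 + 6 + 8 + 4 + 7 + 8 + 1 = 46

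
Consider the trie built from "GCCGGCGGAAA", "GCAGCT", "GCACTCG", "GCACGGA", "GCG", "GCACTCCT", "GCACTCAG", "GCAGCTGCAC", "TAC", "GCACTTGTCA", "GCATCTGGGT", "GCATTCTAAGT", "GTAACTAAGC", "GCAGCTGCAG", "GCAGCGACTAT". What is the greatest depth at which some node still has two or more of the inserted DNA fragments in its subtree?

Look for the deepest trie node that still has at least two words in its subtree.
e.g. "GCAGCTGCAC" and "GCAGCTGCAG" share the prefix "GCAGCTGCA" of length 9; no pair shares a longer one.
Longest shared-prefix length: 9

9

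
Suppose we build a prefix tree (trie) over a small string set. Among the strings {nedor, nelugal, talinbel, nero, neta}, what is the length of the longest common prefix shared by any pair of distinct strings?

2

Look for the deepest trie node that still has at least two words in its subtree.
"nedor" and "nelugal" agree on "ne" (2 characters) before diverging; nothing deeper is shared.
Longest shared-prefix length: 2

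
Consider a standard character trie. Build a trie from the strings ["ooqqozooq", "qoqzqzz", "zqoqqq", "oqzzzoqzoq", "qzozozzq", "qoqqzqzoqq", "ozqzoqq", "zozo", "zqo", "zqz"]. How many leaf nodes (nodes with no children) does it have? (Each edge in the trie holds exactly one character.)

9

A leaf is a node with no children — equivalently, the end of a word that is not a proper prefix of any other stored word.
Those words: "ooqqozooq", "oqzzzoqzoq", "ozqzoqq", "qoqqzqzoqq", "qoqzqzz", "qzozozzq", "zozo", "zqoqqq", "zqz"
Leaf count: 9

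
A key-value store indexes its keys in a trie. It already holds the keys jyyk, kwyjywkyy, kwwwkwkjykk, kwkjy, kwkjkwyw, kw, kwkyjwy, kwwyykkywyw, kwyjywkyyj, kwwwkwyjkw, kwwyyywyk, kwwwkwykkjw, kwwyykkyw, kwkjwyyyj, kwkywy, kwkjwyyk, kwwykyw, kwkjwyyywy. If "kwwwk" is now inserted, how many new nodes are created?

"kwwwk" is already a full path in the trie; only an end-marker is added.
No new nodes are needed: 0.

0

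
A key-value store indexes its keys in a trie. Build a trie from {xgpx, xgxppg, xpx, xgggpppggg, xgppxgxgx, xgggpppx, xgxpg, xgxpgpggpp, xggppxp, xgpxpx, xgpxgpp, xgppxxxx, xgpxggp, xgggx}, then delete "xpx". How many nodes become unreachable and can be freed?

2

After clearing the end-marker at "xpx", prune upward until reaching a node still needed by another word.
The suffix "px" (2 nodes) is used only by "xpx"; the node for "x" still has the child "g", so pruning stops there.
Nodes removed: 2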